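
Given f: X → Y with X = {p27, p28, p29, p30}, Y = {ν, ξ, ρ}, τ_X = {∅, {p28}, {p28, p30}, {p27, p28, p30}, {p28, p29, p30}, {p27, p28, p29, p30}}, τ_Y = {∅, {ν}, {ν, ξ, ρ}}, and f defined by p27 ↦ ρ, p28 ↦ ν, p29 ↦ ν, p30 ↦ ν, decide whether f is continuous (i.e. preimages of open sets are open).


f IS continuous.

Compute f^{-1}(U) for each U ∈ τ_Y:
  U = ∅: f^{-1}(U) = ∅ ∈ τ_X ✓.
  U = {ν}: f^{-1}(U) = {p28, p29, p30} ∈ τ_X ✓.
  U = {ν, ξ, ρ}: f^{-1}(U) = {p27, p28, p29, p30} ∈ τ_X ✓.
Every preimage lies in τ_X, so f IS continuous.


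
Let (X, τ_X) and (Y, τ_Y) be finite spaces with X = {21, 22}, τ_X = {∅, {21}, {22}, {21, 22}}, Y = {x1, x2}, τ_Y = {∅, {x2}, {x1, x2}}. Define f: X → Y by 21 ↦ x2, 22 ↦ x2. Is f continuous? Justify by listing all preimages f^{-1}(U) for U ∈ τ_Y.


f IS continuous.

Compute f^{-1}(U) for each U ∈ τ_Y:
  U = ∅: f^{-1}(U) = ∅ ∈ τ_X ✓.
  U = {x2}: f^{-1}(U) = {21, 22} ∈ τ_X ✓.
  U = {x1, x2}: f^{-1}(U) = {21, 22} ∈ τ_X ✓.
Every preimage lies in τ_X, so f IS continuous.


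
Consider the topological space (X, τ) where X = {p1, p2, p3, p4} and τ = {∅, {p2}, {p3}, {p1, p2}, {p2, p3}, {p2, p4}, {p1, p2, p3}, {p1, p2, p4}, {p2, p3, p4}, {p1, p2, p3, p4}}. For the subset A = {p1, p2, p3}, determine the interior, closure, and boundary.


int(A) = {p1, p2, p3}, cl(A) = {p1, p2, p3, p4}, ∂A = {p4}.

Closed sets in (X, τ) are complements of opens:
  closed(X, τ) = {∅, {p1}, {p3}, {p4}, {p1, p3}, {p1, p4}, {p3, p4}, {p1, p2, p4}, {p1, p3, p4}, {p1, p2, p3, p4}}.
int(A) = ⋃ {U ∈ τ : U ⊆ A}. Opens contained in A: ∅, {p2}, {p3}, {p1, p2}, {p2, p3}, {p1, p2, p3}.
Taking the union of these: int(A) = {p1, p2, p3}.
cl(A) = ⋂ {C closed : A ⊆ C}. Closed sets containing A: {p1, p2, p3, p4}.
Intersecting these: cl(A) = {p1, p2, p3, p4}.
∂A = cl(A) ∖ int(A) = {p1, p2, p3, p4} ∖ {p1, p2, p3} = {p4}.


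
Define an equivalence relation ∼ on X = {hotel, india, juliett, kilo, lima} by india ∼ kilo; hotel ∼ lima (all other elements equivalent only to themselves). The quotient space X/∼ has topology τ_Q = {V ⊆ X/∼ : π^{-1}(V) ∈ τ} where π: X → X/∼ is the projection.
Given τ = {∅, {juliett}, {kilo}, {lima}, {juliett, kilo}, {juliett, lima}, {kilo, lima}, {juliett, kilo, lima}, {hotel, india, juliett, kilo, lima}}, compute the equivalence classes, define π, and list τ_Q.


X/∼ = {[hotel=lima], [india=kilo], [juliett]}; |τ_Q| = 3.

Equivalence classes: [hotel=lima], [india=kilo], [juliett].
Quotient map π: X → X/∼ sends hotel ↦ [hotel=lima], india ↦ [india=kilo], juliett ↦ [juliett], kilo ↦ [india=kilo], lima ↦ [hotel=lima].
For each subset V ⊆ X/∼, compute π^{-1}(V) ⊆ X and check whether π^{-1}(V) ∈ τ. V is open in τ_Q iff π^{-1}(V) ∈ τ.
  V = {}: π^{-1}(V) = ∅ ∈ τ ✓.
  V = {[hotel=lima]}: π^{-1}(V) = {hotel, lima} ∉ τ ✗.
  V = {[india=kilo]}: π^{-1}(V) = {india, kilo} ∉ τ ✗.
  V = {[hotel=lima], [india=kilo]}: π^{-1}(V) = {hotel, india, kilo, lima} ∉ τ ✗.
  V = {[juliett]}: π^{-1}(V) = {juliett} ∈ τ ✓.
  V = {[hotel=lima], [juliett]}: π^{-1}(V) = {hotel, juliett, lima} ∉ τ ✗.
  V = {[india=kilo], [juliett]}: π^{-1}(V) = {india, juliett, kilo} ∉ τ ✗.
  V = {[hotel=lima], [india=kilo], [juliett]}: π^{-1}(V) = {hotel, india, juliett, kilo, lima} ∈ τ ✓.
Open sets in the quotient: τ_Q = {{}, {[juliett]}, {[hotel=lima], [india=kilo], [juliett]}} (3 elements).


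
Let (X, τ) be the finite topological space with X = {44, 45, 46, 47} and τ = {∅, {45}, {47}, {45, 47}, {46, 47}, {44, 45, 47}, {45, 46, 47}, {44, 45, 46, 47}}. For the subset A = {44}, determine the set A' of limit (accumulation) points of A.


A' = ∅

For each x ∈ X, list the open sets U ∈ τ with x ∈ U, then check whether U ∩ (A ∖ {x}) ≠ ∅ for every such U.
  x = 44: open {44, 45, 47} ∋ x has {44, 45, 47} ∩ (A ∖ {44}) = ∅, so x is NOT a limit point.
  x = 45: open {45} ∋ x has {45} ∩ (A ∖ {45}) = ∅, so x is NOT a limit point.
  x = 46: open {46, 47} ∋ x has {46, 47} ∩ (A ∖ {46}) = ∅, so x is NOT a limit point.
  x = 47: open {47} ∋ x has {47} ∩ (A ∖ {47}) = ∅, so x is NOT a limit point.
Collecting: A' = ∅.


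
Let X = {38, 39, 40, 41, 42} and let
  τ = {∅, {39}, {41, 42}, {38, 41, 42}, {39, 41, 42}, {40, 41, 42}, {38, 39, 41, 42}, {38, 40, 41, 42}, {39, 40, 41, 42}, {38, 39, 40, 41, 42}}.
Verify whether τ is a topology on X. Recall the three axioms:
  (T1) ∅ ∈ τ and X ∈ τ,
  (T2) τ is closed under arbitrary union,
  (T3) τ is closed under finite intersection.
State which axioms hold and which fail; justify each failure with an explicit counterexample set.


τ IS a topology on X.

Axiom (T1): ∅ ∈ τ? Yes; X ∈ τ? Yes.
Axiom (T2/T3): check pairwise unions and intersections of members of τ.
All pairwise intersections and unions checked — each lies in τ. Therefore τ satisfies (T1), (T2), (T3): it IS a topology on X.


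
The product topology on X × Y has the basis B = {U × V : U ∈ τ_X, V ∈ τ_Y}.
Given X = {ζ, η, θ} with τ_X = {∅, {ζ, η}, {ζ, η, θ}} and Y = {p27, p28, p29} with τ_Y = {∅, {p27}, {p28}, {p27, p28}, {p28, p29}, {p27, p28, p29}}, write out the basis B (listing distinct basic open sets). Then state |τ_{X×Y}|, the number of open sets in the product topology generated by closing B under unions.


Basis B = {∅ × ∅, {ζ, η} × {p27}, {ζ, η} × {p28}, {ζ, η, θ} × {p27}, {ζ, η, θ} × {p28}, {ζ, η} × {p27, p28}, {ζ, η} × {p28, p29}, {ζ, η} × {p27, p28, p29}, {ζ, η, θ} × {p27, p28}, {ζ, η, θ} × {p28, p29}, {ζ, η, θ} × {p27, p28, p29}}; |τ_{X×Y}| = 18.

Enumerate products U × V with U ∈ τ_X, V ∈ τ_Y (deduplicated):
  ∅ × ∅ = {} (∅)
  {ζ, η} × {p27} = {(ζ,p27), (η,p27)}
  {ζ, η} × {p28} = {(ζ,p28), (η,p28)}
  {ζ, η, θ} × {p27} = {(ζ,p27), (η,p27), (θ,p27)}
  {ζ, η, θ} × {p28} = {(ζ,p28), (η,p28), (θ,p28)}
  {ζ, η} × {p27, p28} = {(ζ,p27), (ζ,p28), (η,p27), (η,p28)}
  {ζ, η} × {p28, p29} = {(ζ,p28), (ζ,p29), (η,p28), (η,p29)}
  {ζ, η} × {p27, p28, p29} = {(ζ,p27), (ζ,p28), (ζ,p29), (η,p27), (η,p28), (η,p29)}
  {ζ, η, θ} × {p27, p28} = {(ζ,p27), (ζ,p28), (η,p27), (η,p28), (θ,p27), (θ,p28)}
  {ζ, η, θ} × {p28, p29} = {(ζ,p28), (ζ,p29), (η,p28), (η,p29), (θ,p28), (θ,p29)}
  {ζ, η, θ} × {p27, p28, p29} = {(ζ,p27), (ζ,p28), (ζ,p29), (η,p27), (η,p28), (η,p29), (θ,p27), (θ,p28), (θ,p29)}
These 11 distinct sets form the basis B.
Close under arbitrary unions to get τ_{X×Y}; counting gives |τ_{X×Y}| = 18.


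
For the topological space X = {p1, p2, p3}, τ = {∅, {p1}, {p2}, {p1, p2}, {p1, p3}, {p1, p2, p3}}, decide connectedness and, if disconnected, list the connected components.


(X, τ) is disconnected; components = [{p2}, {p1, p3}].

Find clopen sets (U ∈ τ with X ∖ U ∈ τ):
  U = ∅, X ∖ U = {p1, p2, p3} — both open, so U is clopen.
  U = {p2}, X ∖ U = {p1, p3} — both open, so U is clopen.
  U = {p1, p3}, X ∖ U = {p2} — both open, so U is clopen.
  U = {p1, p2, p3}, X ∖ U = ∅ — both open, so U is clopen.
Nontrivial clopen(s) exist: e.g. {p2}. So (X, τ) is disconnected.
Compute connected components by grouping points that agree on all clopens:
  component: {p2}
  component: {p1, p3}


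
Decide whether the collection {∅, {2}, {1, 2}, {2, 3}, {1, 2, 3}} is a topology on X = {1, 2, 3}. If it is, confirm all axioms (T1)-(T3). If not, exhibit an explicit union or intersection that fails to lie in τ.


τ IS a topology on X.

Axiom (T1): ∅ ∈ τ? Yes; X ∈ τ? Yes.
Axiom (T2/T3): check pairwise unions and intersections of members of τ.
All pairwise intersections and unions checked — each lies in τ. Therefore τ satisfies (T1), (T2), (T3): it IS a topology on X.


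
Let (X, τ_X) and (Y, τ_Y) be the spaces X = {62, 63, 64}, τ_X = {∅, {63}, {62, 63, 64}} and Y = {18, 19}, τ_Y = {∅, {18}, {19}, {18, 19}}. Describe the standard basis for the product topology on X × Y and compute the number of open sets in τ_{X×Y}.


Basis B = {∅ × ∅, {63} × {18}, {63} × {19}, {63} × {18, 19}, {62, 63, 64} × {18}, {62, 63, 64} × {19}, {62, 63, 64} × {18, 19}}; |τ_{X×Y}| = 9.

Enumerate products U × V with U ∈ τ_X, V ∈ τ_Y (deduplicated):
  ∅ × ∅ = {} (∅)
  {63} × {18} = {(63,18)}
  {63} × {19} = {(63,19)}
  {63} × {18, 19} = {(63,18), (63,19)}
  {62, 63, 64} × {18} = {(62,18), (63,18), (64,18)}
  {62, 63, 64} × {19} = {(62,19), (63,19), (64,19)}
  {62, 63, 64} × {18, 19} = {(62,18), (62,19), (63,18), (63,19), (64,18), (64,19)}
These 7 distinct sets form the basis B.
Close under arbitrary unions to get τ_{X×Y}; counting gives |τ_{X×Y}| = 9.


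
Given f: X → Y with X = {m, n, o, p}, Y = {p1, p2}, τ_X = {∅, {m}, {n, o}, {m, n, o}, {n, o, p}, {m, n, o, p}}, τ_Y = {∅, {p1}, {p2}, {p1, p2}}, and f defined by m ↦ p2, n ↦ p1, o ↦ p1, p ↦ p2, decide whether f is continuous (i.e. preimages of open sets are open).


f is NOT continuous.

Compute f^{-1}(U) for each U ∈ τ_Y:
  U = ∅: f^{-1}(U) = ∅ ∈ τ_X ✓.
  U = {p1}: f^{-1}(U) = {n, o} ∈ τ_X ✓.
  U = {p2}: f^{-1}(U) = {m, p} ∉ τ_X ✗.
  U = {p1, p2}: f^{-1}(U) = {m, n, o, p} ∈ τ_X ✓.
Found U = {p2} with f^{-1}(U) = {m, p} not in τ_X. Therefore f is NOT continuous.


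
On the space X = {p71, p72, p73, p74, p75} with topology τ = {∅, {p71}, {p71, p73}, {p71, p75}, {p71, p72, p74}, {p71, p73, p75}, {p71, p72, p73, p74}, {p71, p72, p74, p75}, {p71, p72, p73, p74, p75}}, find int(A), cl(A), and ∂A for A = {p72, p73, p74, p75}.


int(A) = ∅, cl(A) = {p72, p73, p74, p75}, ∂A = {p72, p73, p74, p75}.

Closed sets in (X, τ) are complements of opens:
  closed(X, τ) = {∅, {p73}, {p75}, {p72, p74}, {p73, p75}, {p72, p73, p74}, {p72, p74, p75}, {p72, p73, p74, p75}, {p71, p72, p73, p74, p75}}.
int(A) = ⋃ {U ∈ τ : U ⊆ A}. Opens contained in A: ∅.
Taking the union of these: int(A) = ∅.
cl(A) = ⋂ {C closed : A ⊆ C}. Closed sets containing A: {p72, p73, p74, p75}, {p71, p72, p73, p74, p75}.
Intersecting these: cl(A) = {p72, p73, p74, p75}.
∂A = cl(A) ∖ int(A) = {p72, p73, p74, p75} ∖ ∅ = {p72, p73, p74, p75}.


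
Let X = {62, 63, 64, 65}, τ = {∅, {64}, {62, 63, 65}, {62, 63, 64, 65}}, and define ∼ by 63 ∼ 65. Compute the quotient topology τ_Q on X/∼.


X/∼ = {[62], [63=65], [64]}; |τ_Q| = 4.

Equivalence classes: [62], [63=65], [64].
Quotient map π: X → X/∼ sends 62 ↦ [62], 63 ↦ [63=65], 64 ↦ [64], 65 ↦ [63=65].
For each subset V ⊆ X/∼, compute π^{-1}(V) ⊆ X and check whether π^{-1}(V) ∈ τ. V is open in τ_Q iff π^{-1}(V) ∈ τ.
  V = {}: π^{-1}(V) = ∅ ∈ τ ✓.
  V = {[62]}: π^{-1}(V) = {62} ∉ τ ✗.
  V = {[63=65]}: π^{-1}(V) = {63, 65} ∉ τ ✗.
  V = {[62], [63=65]}: π^{-1}(V) = {62, 63, 65} ∈ τ ✓.
  V = {[64]}: π^{-1}(V) = {64} ∈ τ ✓.
  V = {[62], [64]}: π^{-1}(V) = {62, 64} ∉ τ ✗.
  V = {[63=65], [64]}: π^{-1}(V) = {63, 64, 65} ∉ τ ✗.
  V = {[62], [63=65], [64]}: π^{-1}(V) = {62, 63, 64, 65} ∈ τ ✓.
Open sets in the quotient: τ_Q = {{}, {[62], [63=65]}, {[64]}, {[62], [63=65], [64]}} (4 elements).


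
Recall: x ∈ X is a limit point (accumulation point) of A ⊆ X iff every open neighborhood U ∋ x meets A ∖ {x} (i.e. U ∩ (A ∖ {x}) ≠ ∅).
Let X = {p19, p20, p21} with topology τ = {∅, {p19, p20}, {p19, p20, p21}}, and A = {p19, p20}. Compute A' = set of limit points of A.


A' = {p19, p20, p21}

For each x ∈ X, list the open sets U ∈ τ with x ∈ U, then check whether U ∩ (A ∖ {x}) ≠ ∅ for every such U.
  x = p19: opens ∋ x are {p19, p20}, {p19, p20, p21}; each meets A ∖ {p19}, so x IS a limit point.
  x = p20: opens ∋ x are {p19, p20}, {p19, p20, p21}; each meets A ∖ {p20}, so x IS a limit point.
  x = p21: opens ∋ x are {p19, p20, p21}; each meets A ∖ {p21}, so x IS a limit point.
Collecting: A' = {p19, p20, p21}.


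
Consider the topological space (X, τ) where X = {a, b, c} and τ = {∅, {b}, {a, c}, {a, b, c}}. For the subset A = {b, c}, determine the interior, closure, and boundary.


int(A) = {b}, cl(A) = {a, b, c}, ∂A = {a, c}.

Closed sets in (X, τ) are complements of opens:
  closed(X, τ) = {∅, {b}, {a, c}, {a, b, c}}.
int(A) = ⋃ {U ∈ τ : U ⊆ A}. Opens contained in A: ∅, {b}.
Taking the union of these: int(A) = {b}.
cl(A) = ⋂ {C closed : A ⊆ C}. Closed sets containing A: {a, b, c}.
Intersecting these: cl(A) = {a, b, c}.
∂A = cl(A) ∖ int(A) = {a, b, c} ∖ {b} = {a, c}.


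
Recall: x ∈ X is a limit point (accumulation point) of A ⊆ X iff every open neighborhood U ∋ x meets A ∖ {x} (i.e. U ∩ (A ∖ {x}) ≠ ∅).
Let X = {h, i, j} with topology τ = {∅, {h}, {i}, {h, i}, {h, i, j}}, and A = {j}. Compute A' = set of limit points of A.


A' = ∅

For each x ∈ X, list the open sets U ∈ τ with x ∈ U, then check whether U ∩ (A ∖ {x}) ≠ ∅ for every such U.
  x = h: open {h} ∋ x has {h} ∩ (A ∖ {h}) = ∅, so x is NOT a limit point.
  x = i: open {i} ∋ x has {i} ∩ (A ∖ {i}) = ∅, so x is NOT a limit point.
  x = j: open {h, i, j} ∋ x has {h, i, j} ∩ (A ∖ {j}) = ∅, so x is NOT a limit point.
Collecting: A' = ∅.


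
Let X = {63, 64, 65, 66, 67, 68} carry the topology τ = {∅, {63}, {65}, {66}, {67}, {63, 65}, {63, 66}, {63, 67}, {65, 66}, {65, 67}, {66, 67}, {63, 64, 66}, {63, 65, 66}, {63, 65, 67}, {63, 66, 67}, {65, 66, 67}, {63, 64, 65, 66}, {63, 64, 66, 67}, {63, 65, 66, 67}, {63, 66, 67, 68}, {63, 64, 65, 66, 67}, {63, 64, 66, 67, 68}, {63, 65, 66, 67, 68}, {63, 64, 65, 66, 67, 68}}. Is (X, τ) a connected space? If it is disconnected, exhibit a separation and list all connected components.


(X, τ) is disconnected; components = [{65}, {63, 64, 66, 67, 68}].

Find clopen sets (U ∈ τ with X ∖ U ∈ τ):
  U = ∅, X ∖ U = {63, 64, 65, 66, 67, 68} — both open, so U is clopen.
  U = {65}, X ∖ U = {63, 64, 66, 67, 68} — both open, so U is clopen.
  U = {63, 64, 66, 67, 68}, X ∖ U = {65} — both open, so U is clopen.
  U = {63, 64, 65, 66, 67, 68}, X ∖ U = ∅ — both open, so U is clopen.
Nontrivial clopen(s) exist: e.g. {63, 64, 66, 67, 68}. So (X, τ) is disconnected.
Compute connected components by grouping points that agree on all clopens:
  component: {65}
  component: {63, 64, 66, 67, 68}


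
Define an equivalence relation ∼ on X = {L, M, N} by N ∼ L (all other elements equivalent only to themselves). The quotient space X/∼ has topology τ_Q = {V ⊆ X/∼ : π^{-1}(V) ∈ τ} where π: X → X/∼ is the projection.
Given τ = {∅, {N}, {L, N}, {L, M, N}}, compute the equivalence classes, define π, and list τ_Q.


X/∼ = {[L=N], [M]}; |τ_Q| = 3.

Equivalence classes: [L=N], [M].
Quotient map π: X → X/∼ sends L ↦ [L=N], M ↦ [M], N ↦ [L=N].
For each subset V ⊆ X/∼, compute π^{-1}(V) ⊆ X and check whether π^{-1}(V) ∈ τ. V is open in τ_Q iff π^{-1}(V) ∈ τ.
  V = {}: π^{-1}(V) = ∅ ∈ τ ✓.
  V = {[L=N]}: π^{-1}(V) = {L, N} ∈ τ ✓.
  V = {[M]}: π^{-1}(V) = {M} ∉ τ ✗.
  V = {[L=N], [M]}: π^{-1}(V) = {L, M, N} ∈ τ ✓.
Open sets in the quotient: τ_Q = {{}, {[L=N]}, {[L=N], [M]}} (3 elements).


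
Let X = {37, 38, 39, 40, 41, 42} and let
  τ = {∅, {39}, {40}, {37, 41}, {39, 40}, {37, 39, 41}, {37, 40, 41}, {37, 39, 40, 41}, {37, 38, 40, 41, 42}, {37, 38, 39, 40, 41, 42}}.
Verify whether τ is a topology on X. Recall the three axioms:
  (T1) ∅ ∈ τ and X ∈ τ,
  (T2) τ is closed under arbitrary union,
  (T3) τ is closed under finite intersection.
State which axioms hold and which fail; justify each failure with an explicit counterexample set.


τ IS a topology on X.

Axiom (T1): ∅ ∈ τ? Yes; X ∈ τ? Yes.
Axiom (T2/T3): check pairwise unions and intersections of members of τ.
All pairwise intersections and unions checked — each lies in τ. Therefore τ satisfies (T1), (T2), (T3): it IS a topology on X.


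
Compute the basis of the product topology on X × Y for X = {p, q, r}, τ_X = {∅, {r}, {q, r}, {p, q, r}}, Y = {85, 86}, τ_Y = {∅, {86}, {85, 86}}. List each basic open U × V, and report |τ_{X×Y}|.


Basis B = {∅ × ∅, {r} × {86}, {q, r} × {86}, {r} × {85, 86}, {p, q, r} × {86}, {q, r} × {85, 86}, {p, q, r} × {85, 86}}; |τ_{X×Y}| = 10.

Enumerate products U × V with U ∈ τ_X, V ∈ τ_Y (deduplicated):
  ∅ × ∅ = {} (∅)
  {r} × {86} = {(r,86)}
  {q, r} × {86} = {(q,86), (r,86)}
  {r} × {85, 86} = {(r,85), (r,86)}
  {p, q, r} × {86} = {(p,86), (q,86), (r,86)}
  {q, r} × {85, 86} = {(q,85), (q,86), (r,85), (r,86)}
  {p, q, r} × {85, 86} = {(p,85), (p,86), (q,85), (q,86), (r,85), (r,86)}
These 7 distinct sets form the basis B.
Close under arbitrary unions to get τ_{X×Y}; counting gives |τ_{X×Y}| = 10.


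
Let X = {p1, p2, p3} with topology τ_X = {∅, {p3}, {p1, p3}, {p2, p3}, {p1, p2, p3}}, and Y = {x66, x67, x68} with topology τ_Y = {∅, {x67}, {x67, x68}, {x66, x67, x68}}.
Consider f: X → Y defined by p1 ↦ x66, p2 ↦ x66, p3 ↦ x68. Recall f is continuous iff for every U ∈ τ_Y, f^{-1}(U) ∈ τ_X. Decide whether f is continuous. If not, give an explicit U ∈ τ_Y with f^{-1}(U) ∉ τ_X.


f IS continuous.

Compute f^{-1}(U) for each U ∈ τ_Y:
  U = ∅: f^{-1}(U) = ∅ ∈ τ_X ✓.
  U = {x67}: f^{-1}(U) = ∅ ∈ τ_X ✓.
  U = {x67, x68}: f^{-1}(U) = {p3} ∈ τ_X ✓.
  U = {x66, x67, x68}: f^{-1}(U) = {p1, p2, p3} ∈ τ_X ✓.
Every preimage lies in τ_X, so f IS continuous.


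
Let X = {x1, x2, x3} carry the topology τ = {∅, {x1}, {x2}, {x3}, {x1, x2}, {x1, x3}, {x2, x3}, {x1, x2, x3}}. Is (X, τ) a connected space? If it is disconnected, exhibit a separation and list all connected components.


(X, τ) is disconnected; components = [{x1}, {x2}, {x3}].

Find clopen sets (U ∈ τ with X ∖ U ∈ τ):
  U = ∅, X ∖ U = {x1, x2, x3} — both open, so U is clopen.
  U = {x1}, X ∖ U = {x2, x3} — both open, so U is clopen.
  U = {x2}, X ∖ U = {x1, x3} — both open, so U is clopen.
  U = {x3}, X ∖ U = {x1, x2} — both open, so U is clopen.
  U = {x1, x2}, X ∖ U = {x3} — both open, so U is clopen.
  U = {x1, x3}, X ∖ U = {x2} — both open, so U is clopen.
  U = {x2, x3}, X ∖ U = {x1} — both open, so U is clopen.
  U = {x1, x2, x3}, X ∖ U = ∅ — both open, so U is clopen.
Nontrivial clopen(s) exist: e.g. {x2, x3}. So (X, τ) is disconnected.
Compute connected components by grouping points that agree on all clopens:
  component: {x1}
  component: {x2}
  component: {x3}


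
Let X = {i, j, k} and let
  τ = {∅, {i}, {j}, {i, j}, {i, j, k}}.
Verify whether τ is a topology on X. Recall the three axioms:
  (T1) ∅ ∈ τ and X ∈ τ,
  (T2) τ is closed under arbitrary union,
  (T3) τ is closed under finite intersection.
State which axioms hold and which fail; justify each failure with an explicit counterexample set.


τ IS a topology on X.

Axiom (T1): ∅ ∈ τ? Yes; X ∈ τ? Yes.
Axiom (T2/T3): check pairwise unions and intersections of members of τ.
All pairwise intersections and unions checked — each lies in τ. Therefore τ satisfies (T1), (T2), (T3): it IS a topology on X.


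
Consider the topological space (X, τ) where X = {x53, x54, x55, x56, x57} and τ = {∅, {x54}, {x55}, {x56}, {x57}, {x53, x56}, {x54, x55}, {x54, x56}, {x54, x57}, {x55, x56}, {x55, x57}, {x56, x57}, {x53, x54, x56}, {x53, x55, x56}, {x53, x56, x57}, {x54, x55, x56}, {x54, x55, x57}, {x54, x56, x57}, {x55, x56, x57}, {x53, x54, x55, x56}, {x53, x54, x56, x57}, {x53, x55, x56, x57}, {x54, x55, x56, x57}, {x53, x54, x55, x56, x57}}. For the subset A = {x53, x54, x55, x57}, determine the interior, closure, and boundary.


int(A) = {x54, x55, x57}, cl(A) = {x53, x54, x55, x57}, ∂A = {x53}.

Closed sets in (X, τ) are complements of opens:
  closed(X, τ) = {∅, {x53}, {x54}, {x55}, {x57}, {x53, x54}, {x53, x55}, {x53, x56}, {x53, x57}, {x54, x55}, {x54, x57}, {x55, x57}, {x53, x54, x55}, {x53, x54, x56}, {x53, x54, x57}, {x53, x55, x56}, {x53, x55, x57}, {x53, x56, x57}, {x54, x55, x57}, {x53, x54, x55, x56}, {x53, x54, x55, x57}, {x53, x54, x56, x57}, {x53, x55, x56, x57}, {x53, x54, x55, x56, x57}}.
int(A) = ⋃ {U ∈ τ : U ⊆ A}. Opens contained in A: ∅, {x54}, {x55}, {x57}, {x54, x55}, {x54, x57}, {x55, x57}, {x54, x55, x57}.
Taking the union of these: int(A) = {x54, x55, x57}.
cl(A) = ⋂ {C closed : A ⊆ C}. Closed sets containing A: {x53, x54, x55, x57}, {x53, x54, x55, x56, x57}.
Intersecting these: cl(A) = {x53, x54, x55, x57}.
∂A = cl(A) ∖ int(A) = {x53, x54, x55, x57} ∖ {x54, x55, x57} = {x53}.


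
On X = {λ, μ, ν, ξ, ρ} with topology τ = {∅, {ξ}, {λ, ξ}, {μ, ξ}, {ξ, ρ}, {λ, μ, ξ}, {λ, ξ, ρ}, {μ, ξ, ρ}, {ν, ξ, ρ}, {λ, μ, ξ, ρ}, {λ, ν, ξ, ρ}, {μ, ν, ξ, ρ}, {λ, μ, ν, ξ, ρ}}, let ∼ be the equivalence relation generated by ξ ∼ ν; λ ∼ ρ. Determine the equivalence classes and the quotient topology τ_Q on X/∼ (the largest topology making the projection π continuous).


X/∼ = {[λ=ρ], [μ], [ν=ξ]}; |τ_Q| = 3.

Equivalence classes: [λ=ρ], [μ], [ν=ξ].
Quotient map π: X → X/∼ sends λ ↦ [λ=ρ], μ ↦ [μ], ν ↦ [ν=ξ], ξ ↦ [ν=ξ], ρ ↦ [λ=ρ].
For each subset V ⊆ X/∼, compute π^{-1}(V) ⊆ X and check whether π^{-1}(V) ∈ τ. V is open in τ_Q iff π^{-1}(V) ∈ τ.
  V = {}: π^{-1}(V) = ∅ ∈ τ ✓.
  V = {[λ=ρ]}: π^{-1}(V) = {λ, ρ} ∉ τ ✗.
  V = {[μ]}: π^{-1}(V) = {μ} ∉ τ ✗.
  V = {[λ=ρ], [μ]}: π^{-1}(V) = {λ, μ, ρ} ∉ τ ✗.
  V = {[ν=ξ]}: π^{-1}(V) = {ν, ξ} ∉ τ ✗.
  V = {[λ=ρ], [ν=ξ]}: π^{-1}(V) = {λ, ν, ξ, ρ} ∈ τ ✓.
  V = {[μ], [ν=ξ]}: π^{-1}(V) = {μ, ν, ξ} ∉ τ ✗.
  V = {[λ=ρ], [μ], [ν=ξ]}: π^{-1}(V) = {λ, μ, ν, ξ, ρ} ∈ τ ✓.
Open sets in the quotient: τ_Q = {{}, {[λ=ρ], [ν=ξ]}, {[λ=ρ], [μ], [ν=ξ]}} (3 elements).


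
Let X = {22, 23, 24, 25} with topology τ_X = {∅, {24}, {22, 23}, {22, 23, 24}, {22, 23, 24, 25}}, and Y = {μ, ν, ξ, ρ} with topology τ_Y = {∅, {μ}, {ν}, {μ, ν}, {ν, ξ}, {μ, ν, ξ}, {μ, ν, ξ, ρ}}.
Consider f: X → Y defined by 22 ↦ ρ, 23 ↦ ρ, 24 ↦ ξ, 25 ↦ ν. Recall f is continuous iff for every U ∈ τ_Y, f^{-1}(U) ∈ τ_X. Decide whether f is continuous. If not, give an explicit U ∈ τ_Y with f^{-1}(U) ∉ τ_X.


f is NOT continuous.

Compute f^{-1}(U) for each U ∈ τ_Y:
  U = ∅: f^{-1}(U) = ∅ ∈ τ_X ✓.
  U = {μ}: f^{-1}(U) = ∅ ∈ τ_X ✓.
  U = {ν}: f^{-1}(U) = {25} ∉ τ_X ✗.
  U = {μ, ν}: f^{-1}(U) = {25} ∉ τ_X ✗.
  U = {ν, ξ}: f^{-1}(U) = {24, 25} ∉ τ_X ✗.
  U = {μ, ν, ξ}: f^{-1}(U) = {24, 25} ∉ τ_X ✗.
  U = {μ, ν, ξ, ρ}: f^{-1}(U) = {22, 23, 24, 25} ∈ τ_X ✓.
Found U = {ν} with f^{-1}(U) = {25} not in τ_X. Therefore f is NOT continuous.


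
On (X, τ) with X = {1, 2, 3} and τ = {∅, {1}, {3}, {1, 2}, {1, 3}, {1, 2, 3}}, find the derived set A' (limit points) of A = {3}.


A' = ∅

For each x ∈ X, list the open sets U ∈ τ with x ∈ U, then check whether U ∩ (A ∖ {x}) ≠ ∅ for every such U.
  x = 1: open {1} ∋ x has {1} ∩ (A ∖ {1}) = ∅, so x is NOT a limit point.
  x = 2: open {1, 2} ∋ x has {1, 2} ∩ (A ∖ {2}) = ∅, so x is NOT a limit point.
  x = 3: open {3} ∋ x has {3} ∩ (A ∖ {3}) = ∅, so x is NOT a limit point.
Collecting: A' = ∅.


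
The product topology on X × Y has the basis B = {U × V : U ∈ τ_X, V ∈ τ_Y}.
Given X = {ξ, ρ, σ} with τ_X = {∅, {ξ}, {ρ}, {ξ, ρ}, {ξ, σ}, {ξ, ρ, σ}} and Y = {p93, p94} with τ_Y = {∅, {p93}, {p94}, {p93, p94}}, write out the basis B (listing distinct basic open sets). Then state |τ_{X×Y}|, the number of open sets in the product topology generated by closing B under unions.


Basis B = {∅ × ∅, {ξ} × {p93}, {ξ} × {p94}, {ρ} × {p93}, {ρ} × {p94}, {ξ} × {p93, p94}, {ξ, ρ} × {p93}, {ξ, σ} × {p93}, {ξ, ρ} × {p94}, {ξ, σ} × {p94}, {ρ} × {p93, p94}, {ξ, ρ, σ} × {p93}, {ξ, ρ, σ} × {p94}, {ξ, ρ} × {p93, p94}, {ξ, σ} × {p93, p94}, {ξ, ρ, σ} × {p93, p94}}; |τ_{X×Y}| = 36.

Enumerate products U × V with U ∈ τ_X, V ∈ τ_Y (deduplicated):
  ∅ × ∅ = {} (∅)
  {ξ} × {p93} = {(ξ,p93)}
  {ξ} × {p94} = {(ξ,p94)}
  {ρ} × {p93} = {(ρ,p93)}
  {ρ} × {p94} = {(ρ,p94)}
  {ξ} × {p93, p94} = {(ξ,p93), (ξ,p94)}
  {ξ, ρ} × {p93} = {(ξ,p93), (ρ,p93)}
  {ξ, σ} × {p93} = {(ξ,p93), (σ,p93)}
  {ξ, ρ} × {p94} = {(ξ,p94), (ρ,p94)}
  {ξ, σ} × {p94} = {(ξ,p94), (σ,p94)}
  {ρ} × {p93, p94} = {(ρ,p93), (ρ,p94)}
  {ξ, ρ, σ} × {p93} = {(ξ,p93), (ρ,p93), (σ,p93)}
  {ξ, ρ, σ} × {p94} = {(ξ,p94), (ρ,p94), (σ,p94)}
  {ξ, ρ} × {p93, p94} = {(ξ,p93), (ξ,p94), (ρ,p93), (ρ,p94)}
  {ξ, σ} × {p93, p94} = {(ξ,p93), (ξ,p94), (σ,p93), (σ,p94)}
  {ξ, ρ, σ} × {p93, p94} = {(ξ,p93), (ξ,p94), (ρ,p93), (ρ,p94), (σ,p93), (σ,p94)}
These 16 distinct sets form the basis B.
Close under arbitrary unions to get τ_{X×Y}; counting gives |τ_{X×Y}| = 36.


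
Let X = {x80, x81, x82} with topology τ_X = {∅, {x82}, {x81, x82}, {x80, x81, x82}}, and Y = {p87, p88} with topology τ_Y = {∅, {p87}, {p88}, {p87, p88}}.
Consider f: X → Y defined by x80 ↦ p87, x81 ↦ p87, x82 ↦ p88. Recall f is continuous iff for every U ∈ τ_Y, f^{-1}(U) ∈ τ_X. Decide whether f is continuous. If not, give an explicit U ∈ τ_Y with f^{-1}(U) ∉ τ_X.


f is NOT continuous.

Compute f^{-1}(U) for each U ∈ τ_Y:
  U = ∅: f^{-1}(U) = ∅ ∈ τ_X ✓.
  U = {p87}: f^{-1}(U) = {x80, x81} ∉ τ_X ✗.
  U = {p88}: f^{-1}(U) = {x82} ∈ τ_X ✓.
  U = {p87, p88}: f^{-1}(U) = {x80, x81, x82} ∈ τ_X ✓.
Found U = {p87} with f^{-1}(U) = {x80, x81} not in τ_X. Therefore f is NOT continuous.


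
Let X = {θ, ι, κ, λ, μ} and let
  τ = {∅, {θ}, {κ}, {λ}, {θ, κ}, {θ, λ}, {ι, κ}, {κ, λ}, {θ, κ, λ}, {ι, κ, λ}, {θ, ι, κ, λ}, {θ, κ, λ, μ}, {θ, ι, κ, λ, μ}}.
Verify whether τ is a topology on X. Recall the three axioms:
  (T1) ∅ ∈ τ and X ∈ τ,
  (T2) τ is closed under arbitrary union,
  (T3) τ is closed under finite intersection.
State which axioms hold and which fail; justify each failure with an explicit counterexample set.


τ is NOT a topology on X.

Axiom (T1): ∅ ∈ τ? Yes; X ∈ τ? Yes.
Axiom (T2/T3): check pairwise unions and intersections of members of τ.
Counterexample for (T2): {θ} ∪ {ι, κ} = {θ, ι, κ} ∉ τ. Therefore τ is NOT a topology.


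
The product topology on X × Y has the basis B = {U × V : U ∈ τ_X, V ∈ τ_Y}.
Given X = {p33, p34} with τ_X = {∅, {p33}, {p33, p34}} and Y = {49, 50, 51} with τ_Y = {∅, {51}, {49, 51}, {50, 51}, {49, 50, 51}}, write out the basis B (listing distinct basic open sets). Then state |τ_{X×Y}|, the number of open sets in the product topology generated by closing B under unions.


Basis B = {∅ × ∅, {p33} × {51}, {p33} × {49, 51}, {p33} × {50, 51}, {p33, p34} × {51}, {p33} × {49, 50, 51}, {p33, p34} × {49, 51}, {p33, p34} × {50, 51}, {p33, p34} × {49, 50, 51}}; |τ_{X×Y}| = 14.

Enumerate products U × V with U ∈ τ_X, V ∈ τ_Y (deduplicated):
  ∅ × ∅ = {} (∅)
  {p33} × {51} = {(p33,51)}
  {p33} × {49, 51} = {(p33,49), (p33,51)}
  {p33} × {50, 51} = {(p33,50), (p33,51)}
  {p33, p34} × {51} = {(p33,51), (p34,51)}
  {p33} × {49, 50, 51} = {(p33,49), (p33,50), (p33,51)}
  {p33, p34} × {49, 51} = {(p33,49), (p33,51), (p34,49), (p34,51)}
  {p33, p34} × {50, 51} = {(p33,50), (p33,51), (p34,50), (p34,51)}
  {p33, p34} × {49, 50, 51} = {(p33,49), (p33,50), (p33,51), (p34,49), (p34,50), (p34,51)}
These 9 distinct sets form the basis B.
Close under arbitrary unions to get τ_{X×Y}; counting gives |τ_{X×Y}| = 14.


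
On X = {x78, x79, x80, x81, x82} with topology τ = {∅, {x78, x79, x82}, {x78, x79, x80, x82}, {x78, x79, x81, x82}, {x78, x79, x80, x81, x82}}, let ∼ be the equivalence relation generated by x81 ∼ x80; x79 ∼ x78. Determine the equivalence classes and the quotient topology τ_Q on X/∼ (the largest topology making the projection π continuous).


X/∼ = {[x78=x79], [x80=x81], [x82]}; |τ_Q| = 3.

Equivalence classes: [x78=x79], [x80=x81], [x82].
Quotient map π: X → X/∼ sends x78 ↦ [x78=x79], x79 ↦ [x78=x79], x80 ↦ [x80=x81], x81 ↦ [x80=x81], x82 ↦ [x82].
For each subset V ⊆ X/∼, compute π^{-1}(V) ⊆ X and check whether π^{-1}(V) ∈ τ. V is open in τ_Q iff π^{-1}(V) ∈ τ.
  V = {}: π^{-1}(V) = ∅ ∈ τ ✓.
  V = {[x78=x79]}: π^{-1}(V) = {x78, x79} ∉ τ ✗.
  V = {[x80=x81]}: π^{-1}(V) = {x80, x81} ∉ τ ✗.
  V = {[x78=x79], [x80=x81]}: π^{-1}(V) = {x78, x79, x80, x81} ∉ τ ✗.
  V = {[x82]}: π^{-1}(V) = {x82} ∉ τ ✗.
  V = {[x78=x79], [x82]}: π^{-1}(V) = {x78, x79, x82} ∈ τ ✓.
  V = {[x80=x81], [x82]}: π^{-1}(V) = {x80, x81, x82} ∉ τ ✗.
  V = {[x78=x79], [x80=x81], [x82]}: π^{-1}(V) = {x78, x79, x80, x81, x82} ∈ τ ✓.
Open sets in the quotient: τ_Q = {{}, {[x78=x79], [x82]}, {[x78=x79], [x80=x81], [x82]}} (3 elements).


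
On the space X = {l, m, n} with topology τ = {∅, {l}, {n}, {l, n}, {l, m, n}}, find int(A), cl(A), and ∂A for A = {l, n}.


int(A) = {l, n}, cl(A) = {l, m, n}, ∂A = {m}.

Closed sets in (X, τ) are complements of opens:
  closed(X, τ) = {∅, {m}, {l, m}, {m, n}, {l, m, n}}.
int(A) = ⋃ {U ∈ τ : U ⊆ A}. Opens contained in A: ∅, {l}, {n}, {l, n}.
Taking the union of these: int(A) = {l, n}.
cl(A) = ⋂ {C closed : A ⊆ C}. Closed sets containing A: {l, m, n}.
Intersecting these: cl(A) = {l, m, n}.
∂A = cl(A) ∖ int(A) = {l, m, n} ∖ {l, n} = {m}.


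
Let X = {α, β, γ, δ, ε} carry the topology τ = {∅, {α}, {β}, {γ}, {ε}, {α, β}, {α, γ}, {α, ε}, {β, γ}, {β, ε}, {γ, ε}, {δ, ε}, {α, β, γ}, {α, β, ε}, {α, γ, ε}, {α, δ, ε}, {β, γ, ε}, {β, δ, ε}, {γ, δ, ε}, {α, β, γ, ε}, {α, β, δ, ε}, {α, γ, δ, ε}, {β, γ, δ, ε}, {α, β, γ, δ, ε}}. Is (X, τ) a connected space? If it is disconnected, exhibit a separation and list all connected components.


(X, τ) is disconnected; components = [{α}, {β}, {γ}, {δ, ε}].

Find clopen sets (U ∈ τ with X ∖ U ∈ τ):
  U = ∅, X ∖ U = {α, β, γ, δ, ε} — both open, so U is clopen.
  U = {α}, X ∖ U = {β, γ, δ, ε} — both open, so U is clopen.
  U = {β}, X ∖ U = {α, γ, δ, ε} — both open, so U is clopen.
  U = {γ}, X ∖ U = {α, β, δ, ε} — both open, so U is clopen.
  U = {α, β}, X ∖ U = {γ, δ, ε} — both open, so U is clopen.
  U = {α, γ}, X ∖ U = {β, δ, ε} — both open, so U is clopen.
  U = {β, γ}, X ∖ U = {α, δ, ε} — both open, so U is clopen.
  U = {δ, ε}, X ∖ U = {α, β, γ} — both open, so U is clopen.
  U = {α, β, γ}, X ∖ U = {δ, ε} — both open, so U is clopen.
  U = {α, δ, ε}, X ∖ U = {β, γ} — both open, so U is clopen.
  U = {β, δ, ε}, X ∖ U = {α, γ} — both open, so U is clopen.
  U = {γ, δ, ε}, X ∖ U = {α, β} — both open, so U is clopen.
  U = {α, β, δ, ε}, X ∖ U = {γ} — both open, so U is clopen.
  U = {α, γ, δ, ε}, X ∖ U = {β} — both open, so U is clopen.
  U = {β, γ, δ, ε}, X ∖ U = {α} — both open, so U is clopen.
  U = {α, β, γ, δ, ε}, X ∖ U = ∅ — both open, so U is clopen.
Nontrivial clopen(s) exist: e.g. {γ, δ, ε}. So (X, τ) is disconnected.
Compute connected components by grouping points that agree on all clopens:
  component: {α}
  component: {β}
  component: {γ}
  component: {δ, ε}


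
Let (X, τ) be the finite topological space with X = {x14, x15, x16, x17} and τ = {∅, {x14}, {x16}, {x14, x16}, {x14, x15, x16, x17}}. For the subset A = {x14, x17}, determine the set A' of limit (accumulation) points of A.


A' = {x15, x17}

For each x ∈ X, list the open sets U ∈ τ with x ∈ U, then check whether U ∩ (A ∖ {x}) ≠ ∅ for every such U.
  x = x14: open {x14} ∋ x has {x14} ∩ (A ∖ {x14}) = ∅, so x is NOT a limit point.
  x = x15: opens ∋ x are {x14, x15, x16, x17}; each meets A ∖ {x15}, so x IS a limit point.
  x = x16: open {x16} ∋ x has {x16} ∩ (A ∖ {x16}) = ∅, so x is NOT a limit point.
  x = x17: opens ∋ x are {x14, x15, x16, x17}; each meets A ∖ {x17}, so x IS a limit point.
Collecting: A' = {x15, x17}.


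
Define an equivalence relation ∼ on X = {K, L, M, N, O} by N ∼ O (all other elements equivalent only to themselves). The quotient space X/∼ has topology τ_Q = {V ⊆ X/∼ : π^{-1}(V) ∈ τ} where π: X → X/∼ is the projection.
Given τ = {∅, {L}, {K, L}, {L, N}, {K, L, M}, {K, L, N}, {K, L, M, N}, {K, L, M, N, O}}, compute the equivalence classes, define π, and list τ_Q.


X/∼ = {[K], [L], [M], [N=O]}; |τ_Q| = 5.

Equivalence classes: [K], [L], [M], [N=O].
Quotient map π: X → X/∼ sends K ↦ [K], L ↦ [L], M ↦ [M], N ↦ [N=O], O ↦ [N=O].
For each subset V ⊆ X/∼, compute π^{-1}(V) ⊆ X and check whether π^{-1}(V) ∈ τ. V is open in τ_Q iff π^{-1}(V) ∈ τ.
  V = {}: π^{-1}(V) = ∅ ∈ τ ✓.
  V = {[K]}: π^{-1}(V) = {K} ∉ τ ✗.
  V = {[L]}: π^{-1}(V) = {L} ∈ τ ✓.
  V = {[K], [L]}: π^{-1}(V) = {K, L} ∈ τ ✓.
  V = {[M]}: π^{-1}(V) = {M} ∉ τ ✗.
  V = {[K], [M]}: π^{-1}(V) = {K, M} ∉ τ ✗.
  V = {[L], [M]}: π^{-1}(V) = {L, M} ∉ τ ✗.
  V = {[K], [L], [M]}: π^{-1}(V) = {K, L, M} ∈ τ ✓.
  V = {[N=O]}: π^{-1}(V) = {N, O} ∉ τ ✗.
  V = {[K], [N=O]}: π^{-1}(V) = {K, N, O} ∉ τ ✗.
  V = {[L], [N=O]}: π^{-1}(V) = {L, N, O} ∉ τ ✗.
  V = {[K], [L], [N=O]}: π^{-1}(V) = {K, L, N, O} ∉ τ ✗.
  V = {[M], [N=O]}: π^{-1}(V) = {M, N, O} ∉ τ ✗.
  V = {[K], [M], [N=O]}: π^{-1}(V) = {K, M, N, O} ∉ τ ✗.
  V = {[L], [M], [N=O]}: π^{-1}(V) = {L, M, N, O} ∉ τ ✗.
  V = {[K], [L], [M], [N=O]}: π^{-1}(V) = {K, L, M, N, O} ∈ τ ✓.
Open sets in the quotient: τ_Q = {{}, {[L]}, {[K], [L]}, {[K], [L], [M]}, {[K], [L], [M], [N=O]}} (5 elements).


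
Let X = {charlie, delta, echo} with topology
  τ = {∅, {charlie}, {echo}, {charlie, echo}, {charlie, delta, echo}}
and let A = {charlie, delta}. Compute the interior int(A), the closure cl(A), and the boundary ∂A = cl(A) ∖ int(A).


int(A) = {charlie}, cl(A) = {charlie, delta}, ∂A = {delta}.

Closed sets in (X, τ) are complements of opens:
  closed(X, τ) = {∅, {delta}, {charlie, delta}, {delta, echo}, {charlie, delta, echo}}.
int(A) = ⋃ {U ∈ τ : U ⊆ A}. Opens contained in A: ∅, {charlie}.
Taking the union of these: int(A) = {charlie}.
cl(A) = ⋂ {C closed : A ⊆ C}. Closed sets containing A: {charlie, delta}, {charlie, delta, echo}.
Intersecting these: cl(A) = {charlie, delta}.
∂A = cl(A) ∖ int(A) = {charlie, delta} ∖ {charlie} = {delta}.


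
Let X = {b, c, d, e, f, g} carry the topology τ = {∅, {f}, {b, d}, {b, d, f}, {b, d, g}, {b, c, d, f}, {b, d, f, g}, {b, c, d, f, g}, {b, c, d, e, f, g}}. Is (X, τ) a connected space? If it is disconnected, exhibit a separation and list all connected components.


(X, τ) is connected.

Find clopen sets (U ∈ τ with X ∖ U ∈ τ):
  U = ∅, X ∖ U = {b, c, d, e, f, g} — both open, so U is clopen.
  U = {b, c, d, e, f, g}, X ∖ U = ∅ — both open, so U is clopen.
Only trivial clopens (∅ and X) exist, so (X, τ) is connected.
Compute connected components by grouping points that agree on all clopens:
  component: {b, c, d, e, f, g}


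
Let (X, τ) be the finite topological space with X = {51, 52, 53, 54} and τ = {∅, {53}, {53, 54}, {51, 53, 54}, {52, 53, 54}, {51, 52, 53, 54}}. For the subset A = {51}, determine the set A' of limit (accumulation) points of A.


A' = ∅

For each x ∈ X, list the open sets U ∈ τ with x ∈ U, then check whether U ∩ (A ∖ {x}) ≠ ∅ for every such U.
  x = 51: open {51, 53, 54} ∋ x has {51, 53, 54} ∩ (A ∖ {51}) = ∅, so x is NOT a limit point.
  x = 52: open {52, 53, 54} ∋ x has {52, 53, 54} ∩ (A ∖ {52}) = ∅, so x is NOT a limit point.
  x = 53: open {53} ∋ x has {53} ∩ (A ∖ {53}) = ∅, so x is NOT a limit point.
  x = 54: open {53, 54} ∋ x has {53, 54} ∩ (A ∖ {54}) = ∅, so x is NOT a limit point.
Collecting: A' = ∅.


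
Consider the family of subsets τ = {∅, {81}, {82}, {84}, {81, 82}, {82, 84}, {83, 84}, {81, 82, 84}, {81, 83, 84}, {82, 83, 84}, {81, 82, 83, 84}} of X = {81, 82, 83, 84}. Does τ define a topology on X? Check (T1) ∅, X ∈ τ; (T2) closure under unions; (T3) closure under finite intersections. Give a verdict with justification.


τ is NOT a topology on X.

Axiom (T1): ∅ ∈ τ? Yes; X ∈ τ? Yes.
Axiom (T2/T3): check pairwise unions and intersections of members of τ.
Counterexample for (T2): {81} ∪ {84} = {81, 84} ∉ τ. Therefore τ is NOT a topology.


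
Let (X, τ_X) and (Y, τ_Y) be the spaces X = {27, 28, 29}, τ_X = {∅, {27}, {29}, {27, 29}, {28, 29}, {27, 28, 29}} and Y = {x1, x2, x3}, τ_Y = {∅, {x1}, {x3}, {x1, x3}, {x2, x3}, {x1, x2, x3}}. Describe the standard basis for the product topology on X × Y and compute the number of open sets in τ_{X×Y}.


Basis B = {∅ × ∅, {27} × {x1}, {27} × {x3}, {29} × {x1}, {29} × {x3}, {27} × {x1, x3}, {27, 29} × {x1}, {27} × {x2, x3}, {27, 29} × {x3}, {28, 29} × {x1}, {28, 29} × {x3}, {29} × {x1, x3}, {29} × {x2, x3}, {27} × {x1, x2, x3}, {27, 28, 29} × {x1}, {27, 28, 29} × {x3}, {29} × {x1, x2, x3}, {27, 29} × {x1, x3}, {27, 29} × {x2, x3}, {28, 29} × {x1, x3}, {28, 29} × {x2, x3}, {27, 29} × {x1, x2, x3}, {27, 28, 29} × {x1, x3}, {27, 28, 29} × {x2, x3}, {28, 29} × {x1, x2, x3}, {27, 28, 29} × {x1, x2, x3}}; |τ_{X×Y}| = 108.

Enumerate products U × V with U ∈ τ_X, V ∈ τ_Y (deduplicated):
  ∅ × ∅ = {} (∅)
  {27} × {x1} = {(27,x1)}
  {27} × {x3} = {(27,x3)}
  {29} × {x1} = {(29,x1)}
  {29} × {x3} = {(29,x3)}
  {27} × {x1, x3} = {(27,x1), (27,x3)}
  {27, 29} × {x1} = {(27,x1), (29,x1)}
  {27} × {x2, x3} = {(27,x2), (27,x3)}
  {27, 29} × {x3} = {(27,x3), (29,x3)}
  {28, 29} × {x1} = {(28,x1), (29,x1)}
  {28, 29} × {x3} = {(28,x3), (29,x3)}
  {29} × {x1, x3} = {(29,x1), (29,x3)}
  {29} × {x2, x3} = {(29,x2), (29,x3)}
  {27} × {x1, x2, x3} = {(27,x1), (27,x2), (27,x3)}
  {27, 28, 29} × {x1} = {(27,x1), (28,x1), (29,x1)}
  {27, 28, 29} × {x3} = {(27,x3), (28,x3), (29,x3)}
  {29} × {x1, x2, x3} = {(29,x1), (29,x2), (29,x3)}
  {27, 29} × {x1, x3} = {(27,x1), (27,x3), (29,x1), (29,x3)}
  {27, 29} × {x2, x3} = {(27,x2), (27,x3), (29,x2), (29,x3)}
  {28, 29} × {x1, x3} = {(28,x1), (28,x3), (29,x1), (29,x3)}
  {28, 29} × {x2, x3} = {(28,x2), (28,x3), (29,x2), (29,x3)}
  {27, 29} × {x1, x2, x3} = {(27,x1), (27,x2), (27,x3), (29,x1), (29,x2), (29,x3)}
  {27, 28, 29} × {x1, x3} = {(27,x1), (27,x3), (28,x1), (28,x3), (29,x1), (29,x3)}
  {27, 28, 29} × {x2, x3} = {(27,x2), (27,x3), (28,x2), (28,x3), (29,x2), (29,x3)}
  {28, 29} × {x1, x2, x3} = {(28,x1), (28,x2), (28,x3), (29,x1), (29,x2), (29,x3)}
  {27, 28, 29} × {x1, x2, x3} = {(27,x1), (27,x2), (27,x3), (28,x1), (28,x2), (28,x3), (29,x1), (29,x2), (29,x3)}
These 26 distinct sets form the basis B.
Close under arbitrary unions to get τ_{X×Y}; counting gives |τ_{X×Y}| = 108.


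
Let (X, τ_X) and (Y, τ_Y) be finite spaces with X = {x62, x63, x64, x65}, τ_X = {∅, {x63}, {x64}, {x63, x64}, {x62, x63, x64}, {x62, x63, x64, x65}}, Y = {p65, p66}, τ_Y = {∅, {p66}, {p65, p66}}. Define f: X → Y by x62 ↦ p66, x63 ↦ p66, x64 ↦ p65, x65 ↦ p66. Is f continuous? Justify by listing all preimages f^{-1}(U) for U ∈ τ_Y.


f is NOT continuous.

Compute f^{-1}(U) for each U ∈ τ_Y:
  U = ∅: f^{-1}(U) = ∅ ∈ τ_X ✓.
  U = {p66}: f^{-1}(U) = {x62, x63, x65} ∉ τ_X ✗.
  U = {p65, p66}: f^{-1}(U) = {x62, x63, x64, x65} ∈ τ_X ✓.
Found U = {p66} with f^{-1}(U) = {x62, x63, x65} not in τ_X. Therefore f is NOT continuous.


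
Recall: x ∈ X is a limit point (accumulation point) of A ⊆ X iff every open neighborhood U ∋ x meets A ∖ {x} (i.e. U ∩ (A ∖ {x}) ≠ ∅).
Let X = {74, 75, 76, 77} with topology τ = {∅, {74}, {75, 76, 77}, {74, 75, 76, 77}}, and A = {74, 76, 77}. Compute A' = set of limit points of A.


A' = {75, 76, 77}

For each x ∈ X, list the open sets U ∈ τ with x ∈ U, then check whether U ∩ (A ∖ {x}) ≠ ∅ for every such U.
  x = 74: open {74} ∋ x has {74} ∩ (A ∖ {74}) = ∅, so x is NOT a limit point.
  x = 75: opens ∋ x are {75, 76, 77}, {74, 75, 76, 77}; each meets A ∖ {75}, so x IS a limit point.
  x = 76: opens ∋ x are {75, 76, 77}, {74, 75, 76, 77}; each meets A ∖ {76}, so x IS a limit point.
  x = 77: opens ∋ x are {75, 76, 77}, {74, 75, 76, 77}; each meets A ∖ {77}, so x IS a limit point.
Collecting: A' = {75, 76, 77}.
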